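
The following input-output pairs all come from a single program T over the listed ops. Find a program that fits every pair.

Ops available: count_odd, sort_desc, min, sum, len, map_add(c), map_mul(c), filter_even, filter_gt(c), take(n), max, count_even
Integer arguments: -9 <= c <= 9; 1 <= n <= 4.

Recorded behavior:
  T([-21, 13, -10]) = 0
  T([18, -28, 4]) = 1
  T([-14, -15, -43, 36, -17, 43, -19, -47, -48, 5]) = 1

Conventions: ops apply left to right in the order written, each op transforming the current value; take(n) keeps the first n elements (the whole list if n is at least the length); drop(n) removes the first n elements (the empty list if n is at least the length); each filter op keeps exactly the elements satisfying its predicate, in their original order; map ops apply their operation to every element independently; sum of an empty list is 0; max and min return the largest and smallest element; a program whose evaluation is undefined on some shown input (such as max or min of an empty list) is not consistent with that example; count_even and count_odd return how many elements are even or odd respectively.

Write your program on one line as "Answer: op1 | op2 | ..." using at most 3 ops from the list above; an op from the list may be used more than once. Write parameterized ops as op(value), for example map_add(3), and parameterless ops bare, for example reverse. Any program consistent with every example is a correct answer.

take(1) | map_add(4) | count_even

Check, running the answer program on each example:
  [-21, 13, -10] -> [-21] -> [-17] -> 0
  [18, -28, 4] -> [18] -> [22] -> 1
  [-14, -15, -43, 36, -17, 43, -19, -47, -48, 5] -> [-14] -> [-10] -> 1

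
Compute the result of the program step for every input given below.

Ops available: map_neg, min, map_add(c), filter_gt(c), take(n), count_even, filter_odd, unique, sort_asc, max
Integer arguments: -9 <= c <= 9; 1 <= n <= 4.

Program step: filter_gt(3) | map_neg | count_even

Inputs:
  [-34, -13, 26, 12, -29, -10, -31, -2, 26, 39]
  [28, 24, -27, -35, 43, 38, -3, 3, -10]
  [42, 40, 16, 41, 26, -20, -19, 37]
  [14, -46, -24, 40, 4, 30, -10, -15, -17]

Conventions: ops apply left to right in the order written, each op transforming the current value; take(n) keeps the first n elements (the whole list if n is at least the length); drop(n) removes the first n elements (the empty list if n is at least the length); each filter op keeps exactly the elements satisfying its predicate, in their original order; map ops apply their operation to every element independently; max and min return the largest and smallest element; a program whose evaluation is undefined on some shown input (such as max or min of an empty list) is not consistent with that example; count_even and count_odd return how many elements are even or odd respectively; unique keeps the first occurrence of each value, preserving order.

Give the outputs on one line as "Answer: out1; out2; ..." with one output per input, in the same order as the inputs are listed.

3; 3; 4; 4

Execution, op by op:
  [-34, -13, 26, 12, -29, -10, -31, -2, 26, 39] -> [26, 12, 26, 39] -> [-26, -12, -26, -39] -> 3
  [28, 24, -27, -35, 43, 38, -3, 3, -10] -> [28, 24, 43, 38] -> [-28, -24, -43, -38] -> 3
  [42, 40, 16, 41, 26, -20, -19, 37] -> [42, 40, 16, 41, 26, 37] -> [-42, -40, -16, -41, -26, -37] -> 4
  [14, -46, -24, 40, 4, 30, -10, -15, -17] -> [14, 40, 4, 30] -> [-14, -40, -4, -30] -> 4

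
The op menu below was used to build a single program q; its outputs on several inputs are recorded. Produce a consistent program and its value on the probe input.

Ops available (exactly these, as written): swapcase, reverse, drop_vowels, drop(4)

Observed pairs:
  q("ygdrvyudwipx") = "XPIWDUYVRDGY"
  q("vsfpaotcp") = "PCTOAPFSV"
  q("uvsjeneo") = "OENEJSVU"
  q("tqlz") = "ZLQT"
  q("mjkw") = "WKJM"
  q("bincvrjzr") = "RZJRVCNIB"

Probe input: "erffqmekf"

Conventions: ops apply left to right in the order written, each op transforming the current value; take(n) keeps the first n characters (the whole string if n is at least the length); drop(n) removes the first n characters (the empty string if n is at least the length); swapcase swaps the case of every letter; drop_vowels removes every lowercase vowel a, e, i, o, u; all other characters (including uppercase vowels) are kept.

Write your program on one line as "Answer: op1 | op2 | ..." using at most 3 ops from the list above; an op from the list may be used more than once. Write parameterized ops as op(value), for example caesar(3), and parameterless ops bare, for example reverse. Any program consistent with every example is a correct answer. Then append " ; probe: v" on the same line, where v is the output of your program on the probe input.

swapcase | reverse ; probe: "FKEMQFFRE"

Check, running the answer program on each example:
  "ygdrvyudwipx" -> "YGDRVYUDWIPX" -> "XPIWDUYVRDGY"
  "vsfpaotcp" -> "VSFPAOTCP" -> "PCTOAPFSV"
  "uvsjeneo" -> "UVSJENEO" -> "OENEJSVU"
  "tqlz" -> "TQLZ" -> "ZLQT"
  "mjkw" -> "MJKW" -> "WKJM"
  "bincvrjzr" -> "BINCVRJZR" -> "RZJRVCNIB"
  probe: "erffqmekf" -> "ERFFQMEKF" -> "FKEMQFFRE"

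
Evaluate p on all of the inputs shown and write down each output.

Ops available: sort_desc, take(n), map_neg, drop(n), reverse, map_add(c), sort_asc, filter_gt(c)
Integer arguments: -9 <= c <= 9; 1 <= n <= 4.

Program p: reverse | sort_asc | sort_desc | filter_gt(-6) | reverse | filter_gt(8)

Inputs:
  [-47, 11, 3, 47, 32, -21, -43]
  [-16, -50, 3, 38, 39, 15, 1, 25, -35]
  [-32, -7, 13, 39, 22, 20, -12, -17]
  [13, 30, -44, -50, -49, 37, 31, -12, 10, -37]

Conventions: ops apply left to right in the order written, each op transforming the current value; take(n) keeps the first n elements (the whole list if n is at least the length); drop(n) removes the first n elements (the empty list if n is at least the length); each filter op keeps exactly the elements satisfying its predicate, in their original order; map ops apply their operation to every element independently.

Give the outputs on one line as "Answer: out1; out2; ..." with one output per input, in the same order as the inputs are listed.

Execution, op by op:
  [-47, 11, 3, 47, 32, -21, -43] -> [-43, -21, 32, 47, 3, 11, -47] -> [-47, -43, -21, 3, 11, 32, 47] -> [47, 32, 11, 3, -21, -43, -47] -> [47, 32, 11, 3] -> [3, 11, 32, 47] -> [11, 32, 47]
  [-16, -50, 3, 38, 39, 15, 1, 25, -35] -> [-35, 25, 1, 15, 39, 38, 3, -50, -16] -> [-50, -35, -16, 1, 3, 15, 25, 38, 39] -> [39, 38, 25, 15, 3, 1, -16, -35, -50] -> [39, 38, 25, 15, 3, 1] -> [1, 3, 15, 25, 38, 39] -> [15, 25, 38, 39]
  [-32, -7, 13, 39, 22, 20, -12, -17] -> [-17, -12, 20, 22, 39, 13, -7, -32] -> [-32, -17, -12, -7, 13, 20, 22, 39] -> [39, 22, 20, 13, -7, -12, -17, -32] -> [39, 22, 20, 13] -> [13, 20, 22, 39] -> [13, 20, 22, 39]
  [13, 30, -44, -50, -49, 37, 31, -12, 10, -37] -> [-37, 10, -12, 31, 37, -49, -50, -44, 30, 13] -> [-50, -49, -44, -37, -12, 10, 13, 30, 31, 37] -> [37, 31, 30, 13, 10, -12, -37, -44, -49, -50] -> [37, 31, 30, 13, 10] -> [10, 13, 30, 31, 37] -> [10, 13, 30, 31, 37]

[11, 32, 47]; [15, 25, 38, 39]; [13, 20, 22, 39]; [10, 13, 30, 31, 37]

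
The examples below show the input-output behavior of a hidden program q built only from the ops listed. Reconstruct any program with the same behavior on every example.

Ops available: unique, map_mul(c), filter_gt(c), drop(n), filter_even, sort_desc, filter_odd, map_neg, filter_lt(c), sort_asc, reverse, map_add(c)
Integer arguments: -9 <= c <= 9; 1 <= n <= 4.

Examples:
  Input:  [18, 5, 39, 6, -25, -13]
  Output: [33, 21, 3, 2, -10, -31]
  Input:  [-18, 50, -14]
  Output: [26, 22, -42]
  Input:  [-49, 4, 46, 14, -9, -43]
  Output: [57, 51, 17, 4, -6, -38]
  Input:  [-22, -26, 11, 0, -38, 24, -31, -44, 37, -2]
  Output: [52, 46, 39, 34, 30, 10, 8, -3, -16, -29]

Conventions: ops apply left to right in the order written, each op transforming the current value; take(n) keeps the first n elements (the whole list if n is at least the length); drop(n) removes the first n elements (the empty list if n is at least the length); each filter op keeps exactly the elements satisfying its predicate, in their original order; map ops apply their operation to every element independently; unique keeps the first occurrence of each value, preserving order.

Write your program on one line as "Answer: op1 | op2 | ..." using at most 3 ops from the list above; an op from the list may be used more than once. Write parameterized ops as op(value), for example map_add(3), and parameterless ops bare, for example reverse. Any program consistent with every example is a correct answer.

sort_asc | map_add(-8) | map_neg

Check, running the answer program on each example:
  [18, 5, 39, 6, -25, -13] -> [-25, -13, 5, 6, 18, 39] -> [-33, -21, -3, -2, 10, 31] -> [33, 21, 3, 2, -10, -31]
  [-18, 50, -14] -> [-18, -14, 50] -> [-26, -22, 42] -> [26, 22, -42]
  [-49, 4, 46, 14, -9, -43] -> [-49, -43, -9, 4, 14, 46] -> [-57, -51, -17, -4, 6, 38] -> [57, 51, 17, 4, -6, -38]
  [-22, -26, 11, 0, -38, 24, -31, -44, 37, -2] -> [-44, -38, -31, -26, -22, -2, 0, 11, 24, 37] -> [-52, -46, -39, -34, -30, -10, -8, 3, 16, 29] -> [52, 46, 39, 34, 30, 10, 8, -3, -16, -29]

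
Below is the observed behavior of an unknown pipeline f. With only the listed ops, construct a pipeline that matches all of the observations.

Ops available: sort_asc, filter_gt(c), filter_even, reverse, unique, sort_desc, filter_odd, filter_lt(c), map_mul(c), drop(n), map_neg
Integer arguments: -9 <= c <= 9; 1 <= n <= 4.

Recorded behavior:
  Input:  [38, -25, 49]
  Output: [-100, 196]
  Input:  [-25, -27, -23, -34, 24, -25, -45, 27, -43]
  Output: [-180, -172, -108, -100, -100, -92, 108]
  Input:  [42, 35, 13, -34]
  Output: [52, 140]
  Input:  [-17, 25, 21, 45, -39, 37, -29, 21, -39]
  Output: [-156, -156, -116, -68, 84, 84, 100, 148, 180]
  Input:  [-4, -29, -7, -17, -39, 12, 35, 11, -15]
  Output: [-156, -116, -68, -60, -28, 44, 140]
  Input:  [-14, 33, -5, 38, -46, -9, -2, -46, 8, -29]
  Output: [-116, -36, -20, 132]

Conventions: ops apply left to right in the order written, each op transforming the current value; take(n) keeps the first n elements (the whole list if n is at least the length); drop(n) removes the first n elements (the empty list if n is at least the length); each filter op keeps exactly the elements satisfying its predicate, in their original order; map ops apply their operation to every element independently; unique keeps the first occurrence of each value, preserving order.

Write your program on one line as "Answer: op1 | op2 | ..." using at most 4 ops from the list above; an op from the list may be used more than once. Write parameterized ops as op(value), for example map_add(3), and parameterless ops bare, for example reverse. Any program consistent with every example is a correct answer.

filter_odd | reverse | map_mul(4) | sort_asc

Check, running the answer program on each example:
  [38, -25, 49] -> [-25, 49] -> [49, -25] -> [196, -100] -> [-100, 196]
  [-25, -27, -23, -34, 24, -25, -45, 27, -43] -> [-25, -27, -23, -25, -45, 27, -43] -> [-43, 27, -45, -25, -23, -27, -25] -> [-172, 108, -180, -100, -92, -108, -100] -> [-180, -172, -108, -100, -100, -92, 108]
  [42, 35, 13, -34] -> [35, 13] -> [13, 35] -> [52, 140] -> [52, 140]
  [-17, 25, 21, 45, -39, 37, -29, 21, -39] -> [-17, 25, 21, 45, -39, 37, -29, 21, -39] -> [-39, 21, -29, 37, -39, 45, 21, 25, -17] -> [-156, 84, -116, 148, -156, 180, 84, 100, -68] -> [-156, -156, -116, -68, 84, 84, 100, 148, 180]
  [-4, -29, -7, -17, -39, 12, 35, 11, -15] -> [-29, -7, -17, -39, 35, 11, -15] -> [-15, 11, 35, -39, -17, -7, -29] -> [-60, 44, 140, -156, -68, -28, -116] -> [-156, -116, -68, -60, -28, 44, 140]
  [-14, 33, -5, 38, -46, -9, -2, -46, 8, -29] -> [33, -5, -9, -29] -> [-29, -9, -5, 33] -> [-116, -36, -20, 132] -> [-116, -36, -20, 132]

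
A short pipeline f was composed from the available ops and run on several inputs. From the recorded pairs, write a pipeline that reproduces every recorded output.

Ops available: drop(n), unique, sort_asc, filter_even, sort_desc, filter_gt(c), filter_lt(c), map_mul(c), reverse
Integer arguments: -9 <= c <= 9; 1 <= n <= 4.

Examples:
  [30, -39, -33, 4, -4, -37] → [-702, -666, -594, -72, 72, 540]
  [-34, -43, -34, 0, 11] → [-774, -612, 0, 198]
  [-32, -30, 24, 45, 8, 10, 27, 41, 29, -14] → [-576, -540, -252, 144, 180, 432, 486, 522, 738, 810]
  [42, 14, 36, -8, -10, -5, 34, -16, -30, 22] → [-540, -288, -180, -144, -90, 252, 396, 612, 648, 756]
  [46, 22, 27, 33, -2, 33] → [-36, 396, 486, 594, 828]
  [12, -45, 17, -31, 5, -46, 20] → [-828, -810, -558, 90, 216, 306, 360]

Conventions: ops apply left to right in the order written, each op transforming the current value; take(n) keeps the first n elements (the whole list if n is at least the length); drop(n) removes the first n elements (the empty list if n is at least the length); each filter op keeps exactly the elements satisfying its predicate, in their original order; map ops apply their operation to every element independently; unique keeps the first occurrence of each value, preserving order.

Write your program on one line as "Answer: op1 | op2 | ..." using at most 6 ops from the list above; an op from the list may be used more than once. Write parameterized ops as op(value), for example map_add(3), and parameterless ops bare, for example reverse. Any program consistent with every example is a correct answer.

reverse | unique | map_mul(-9) | map_mul(-2) | sort_asc

Check, running the answer program on each example:
  [30, -39, -33, 4, -4, -37] -> [-37, -4, 4, -33, -39, 30] -> [-37, -4, 4, -33, -39, 30] -> [333, 36, -36, 297, 351, -270] -> [-666, -72, 72, -594, -702, 540] -> [-702, -666, -594, -72, 72, 540]
  [-34, -43, -34, 0, 11] -> [11, 0, -34, -43, -34] -> [11, 0, -34, -43] -> [-99, 0, 306, 387] -> [198, 0, -612, -774] -> [-774, -612, 0, 198]
  [-32, -30, 24, 45, 8, 10, 27, 41, 29, -14] -> [-14, 29, 41, 27, 10, 8, 45, 24, -30, -32] -> [-14, 29, 41, 27, 10, 8, 45, 24, -30, -32] -> [126, -261, -369, -243, -90, -72, -405, -216, 270, 288] -> [-252, 522, 738, 486, 180, 144, 810, 432, -540, -576] -> [-576, -540, -252, 144, 180, 432, 486, 522, 738, 810]
  [42, 14, 36, -8, -10, -5, 34, -16, -30, 22] -> [22, -30, -16, 34, -5, -10, -8, 36, 14, 42] -> [22, -30, -16, 34, -5, -10, -8, 36, 14, 42] -> [-198, 270, 144, -306, 45, 90, 72, -324, -126, -378] -> [396, -540, -288, 612, -90, -180, -144, 648, 252, 756] -> [-540, -288, -180, -144, -90, 252, 396, 612, 648, 756]
  [46, 22, 27, 33, -2, 33] -> [33, -2, 33, 27, 22, 46] -> [33, -2, 27, 22, 46] -> [-297, 18, -243, -198, -414] -> [594, -36, 486, 396, 828] -> [-36, 396, 486, 594, 828]
  [12, -45, 17, -31, 5, -46, 20] -> [20, -46, 5, -31, 17, -45, 12] -> [20, -46, 5, -31, 17, -45, 12] -> [-180, 414, -45, 279, -153, 405, -108] -> [360, -828, 90, -558, 306, -810, 216] -> [-828, -810, -558, 90, 216, 306, 360]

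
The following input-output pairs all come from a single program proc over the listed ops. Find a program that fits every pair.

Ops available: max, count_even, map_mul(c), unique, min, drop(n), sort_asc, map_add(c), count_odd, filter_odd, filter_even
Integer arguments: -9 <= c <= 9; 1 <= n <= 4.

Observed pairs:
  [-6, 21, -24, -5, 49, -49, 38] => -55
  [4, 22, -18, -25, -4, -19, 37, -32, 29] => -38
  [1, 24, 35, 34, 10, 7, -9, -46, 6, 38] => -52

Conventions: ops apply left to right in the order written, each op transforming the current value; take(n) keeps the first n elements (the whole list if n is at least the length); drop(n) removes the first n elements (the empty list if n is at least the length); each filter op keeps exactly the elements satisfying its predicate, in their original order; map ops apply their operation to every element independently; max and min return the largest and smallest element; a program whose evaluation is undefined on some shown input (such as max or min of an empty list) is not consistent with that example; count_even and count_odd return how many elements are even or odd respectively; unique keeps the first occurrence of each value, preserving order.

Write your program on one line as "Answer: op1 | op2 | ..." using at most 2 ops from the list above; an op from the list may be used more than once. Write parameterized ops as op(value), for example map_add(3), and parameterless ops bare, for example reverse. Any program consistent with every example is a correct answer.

map_add(-6) | min

Check, running the answer program on each example:
  [-6, 21, -24, -5, 49, -49, 38] -> [-12, 15, -30, -11, 43, -55, 32] -> -55
  [4, 22, -18, -25, -4, -19, 37, -32, 29] -> [-2, 16, -24, -31, -10, -25, 31, -38, 23] -> -38
  [1, 24, 35, 34, 10, 7, -9, -46, 6, 38] -> [-5, 18, 29, 28, 4, 1, -15, -52, 0, 32] -> -52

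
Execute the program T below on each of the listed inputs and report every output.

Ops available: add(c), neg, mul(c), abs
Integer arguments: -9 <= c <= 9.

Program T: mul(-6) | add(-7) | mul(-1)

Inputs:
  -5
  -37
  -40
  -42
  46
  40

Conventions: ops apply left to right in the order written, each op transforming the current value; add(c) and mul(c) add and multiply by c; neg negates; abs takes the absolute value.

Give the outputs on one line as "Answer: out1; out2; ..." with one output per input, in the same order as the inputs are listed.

Execution, op by op:
  -5 -> 30 -> 23 -> -23
  -37 -> 222 -> 215 -> -215
  -40 -> 240 -> 233 -> -233
  -42 -> 252 -> 245 -> -245
  46 -> -276 -> -283 -> 283
  40 -> -240 -> -247 -> 247

-23; -215; -233; -245; 283; 247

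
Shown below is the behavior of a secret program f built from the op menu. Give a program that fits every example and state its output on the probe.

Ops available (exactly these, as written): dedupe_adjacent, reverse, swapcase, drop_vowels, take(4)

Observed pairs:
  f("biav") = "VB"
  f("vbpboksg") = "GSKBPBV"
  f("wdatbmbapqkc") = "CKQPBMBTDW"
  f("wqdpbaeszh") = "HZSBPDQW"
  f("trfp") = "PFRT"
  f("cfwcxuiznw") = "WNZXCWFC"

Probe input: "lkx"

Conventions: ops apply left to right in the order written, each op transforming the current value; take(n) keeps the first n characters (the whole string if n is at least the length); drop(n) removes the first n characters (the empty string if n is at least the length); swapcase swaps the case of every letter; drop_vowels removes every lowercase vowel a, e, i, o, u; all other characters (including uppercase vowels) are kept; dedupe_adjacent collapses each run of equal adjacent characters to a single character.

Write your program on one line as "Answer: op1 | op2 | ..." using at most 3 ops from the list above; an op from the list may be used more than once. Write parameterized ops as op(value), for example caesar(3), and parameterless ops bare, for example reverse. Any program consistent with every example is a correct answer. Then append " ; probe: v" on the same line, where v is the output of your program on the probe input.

drop_vowels | reverse | swapcase ; probe: "XKL"

Check, running the answer program on each example:
  "biav" -> "bv" -> "vb" -> "VB"
  "vbpboksg" -> "vbpbksg" -> "gskbpbv" -> "GSKBPBV"
  "wdatbmbapqkc" -> "wdtbmbpqkc" -> "ckqpbmbtdw" -> "CKQPBMBTDW"
  "wqdpbaeszh" -> "wqdpbszh" -> "hzsbpdqw" -> "HZSBPDQW"
  "trfp" -> "trfp" -> "pfrt" -> "PFRT"
  "cfwcxuiznw" -> "cfwcxznw" -> "wnzxcwfc" -> "WNZXCWFC"
  probe: "lkx" -> "lkx" -> "xkl" -> "XKL"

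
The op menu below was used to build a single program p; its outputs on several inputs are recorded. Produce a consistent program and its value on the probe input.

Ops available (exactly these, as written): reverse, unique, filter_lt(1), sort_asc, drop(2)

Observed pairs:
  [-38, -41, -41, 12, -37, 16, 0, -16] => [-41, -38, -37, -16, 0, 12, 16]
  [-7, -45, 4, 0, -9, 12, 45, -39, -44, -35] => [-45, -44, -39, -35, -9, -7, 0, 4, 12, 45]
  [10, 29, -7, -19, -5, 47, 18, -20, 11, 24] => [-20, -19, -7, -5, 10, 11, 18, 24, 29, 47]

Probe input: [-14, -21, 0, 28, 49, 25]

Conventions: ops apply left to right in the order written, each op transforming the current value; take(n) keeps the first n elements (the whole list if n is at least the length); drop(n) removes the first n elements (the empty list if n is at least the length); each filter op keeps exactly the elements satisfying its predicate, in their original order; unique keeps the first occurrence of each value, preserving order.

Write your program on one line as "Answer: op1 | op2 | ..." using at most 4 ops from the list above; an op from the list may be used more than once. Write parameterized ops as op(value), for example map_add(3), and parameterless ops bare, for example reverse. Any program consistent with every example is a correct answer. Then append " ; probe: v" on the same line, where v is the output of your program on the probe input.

reverse | unique | sort_asc ; probe: [-21, -14, 0, 25, 28, 49]

Check, running the answer program on each example:
  [-38, -41, -41, 12, -37, 16, 0, -16] -> [-16, 0, 16, -37, 12, -41, -41, -38] -> [-16, 0, 16, -37, 12, -41, -38] -> [-41, -38, -37, -16, 0, 12, 16]
  [-7, -45, 4, 0, -9, 12, 45, -39, -44, -35] -> [-35, -44, -39, 45, 12, -9, 0, 4, -45, -7] -> [-35, -44, -39, 45, 12, -9, 0, 4, -45, -7] -> [-45, -44, -39, -35, -9, -7, 0, 4, 12, 45]
  [10, 29, -7, -19, -5, 47, 18, -20, 11, 24] -> [24, 11, -20, 18, 47, -5, -19, -7, 29, 10] -> [24, 11, -20, 18, 47, -5, -19, -7, 29, 10] -> [-20, -19, -7, -5, 10, 11, 18, 24, 29, 47]
  probe: [-14, -21, 0, 28, 49, 25] -> [25, 49, 28, 0, -21, -14] -> [25, 49, 28, 0, -21, -14] -> [-21, -14, 0, 25, 28, 49]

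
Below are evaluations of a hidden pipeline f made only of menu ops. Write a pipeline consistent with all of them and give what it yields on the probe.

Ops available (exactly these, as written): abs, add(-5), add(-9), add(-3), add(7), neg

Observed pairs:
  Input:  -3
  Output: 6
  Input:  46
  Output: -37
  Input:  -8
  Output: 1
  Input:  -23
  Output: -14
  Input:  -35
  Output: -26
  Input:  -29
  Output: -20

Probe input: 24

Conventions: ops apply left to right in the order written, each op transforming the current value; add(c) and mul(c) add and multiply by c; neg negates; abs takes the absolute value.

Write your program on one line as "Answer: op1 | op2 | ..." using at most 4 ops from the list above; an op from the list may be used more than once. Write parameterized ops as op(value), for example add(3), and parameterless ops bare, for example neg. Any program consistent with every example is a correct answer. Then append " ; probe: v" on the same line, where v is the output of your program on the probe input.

abs | add(-9) | neg ; probe: -15

Check, running the answer program on each example:
  -3 -> 3 -> -6 -> 6
  46 -> 46 -> 37 -> -37
  -8 -> 8 -> -1 -> 1
  -23 -> 23 -> 14 -> -14
  -35 -> 35 -> 26 -> -26
  -29 -> 29 -> 20 -> -20
  probe: 24 -> 24 -> 15 -> -15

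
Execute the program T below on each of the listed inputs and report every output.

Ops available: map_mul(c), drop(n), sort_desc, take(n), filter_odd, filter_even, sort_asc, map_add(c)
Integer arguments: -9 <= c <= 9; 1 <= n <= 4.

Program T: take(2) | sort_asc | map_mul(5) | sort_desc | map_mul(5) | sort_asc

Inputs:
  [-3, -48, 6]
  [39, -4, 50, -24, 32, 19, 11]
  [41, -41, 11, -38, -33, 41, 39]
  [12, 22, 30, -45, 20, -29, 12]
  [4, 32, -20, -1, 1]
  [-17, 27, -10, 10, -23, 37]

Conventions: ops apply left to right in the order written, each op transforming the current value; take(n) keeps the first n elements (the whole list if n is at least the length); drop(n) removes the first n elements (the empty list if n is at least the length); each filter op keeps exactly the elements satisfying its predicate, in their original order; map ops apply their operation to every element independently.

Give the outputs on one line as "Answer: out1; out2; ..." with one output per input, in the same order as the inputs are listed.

[-1200, -75]; [-100, 975]; [-1025, 1025]; [300, 550]; [100, 800]; [-425, 675]

Execution, op by op:
  [-3, -48, 6] -> [-3, -48] -> [-48, -3] -> [-240, -15] -> [-15, -240] -> [-75, -1200] -> [-1200, -75]
  [39, -4, 50, -24, 32, 19, 11] -> [39, -4] -> [-4, 39] -> [-20, 195] -> [195, -20] -> [975, -100] -> [-100, 975]
  [41, -41, 11, -38, -33, 41, 39] -> [41, -41] -> [-41, 41] -> [-205, 205] -> [205, -205] -> [1025, -1025] -> [-1025, 1025]
  [12, 22, 30, -45, 20, -29, 12] -> [12, 22] -> [12, 22] -> [60, 110] -> [110, 60] -> [550, 300] -> [300, 550]
  [4, 32, -20, -1, 1] -> [4, 32] -> [4, 32] -> [20, 160] -> [160, 20] -> [800, 100] -> [100, 800]
  [-17, 27, -10, 10, -23, 37] -> [-17, 27] -> [-17, 27] -> [-85, 135] -> [135, -85] -> [675, -425] -> [-425, 675]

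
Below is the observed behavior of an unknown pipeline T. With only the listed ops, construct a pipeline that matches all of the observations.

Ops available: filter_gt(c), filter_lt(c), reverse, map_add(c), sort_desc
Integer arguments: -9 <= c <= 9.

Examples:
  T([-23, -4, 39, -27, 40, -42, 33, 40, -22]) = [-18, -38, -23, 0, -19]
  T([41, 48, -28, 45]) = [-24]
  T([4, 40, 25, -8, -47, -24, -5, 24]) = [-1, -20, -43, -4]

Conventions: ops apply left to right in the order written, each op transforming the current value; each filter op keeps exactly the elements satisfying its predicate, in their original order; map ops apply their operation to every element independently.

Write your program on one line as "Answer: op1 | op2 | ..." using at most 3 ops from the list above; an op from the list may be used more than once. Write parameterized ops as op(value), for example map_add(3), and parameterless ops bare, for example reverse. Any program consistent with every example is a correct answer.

reverse | map_add(4) | filter_lt(5)

Check, running the answer program on each example:
  [-23, -4, 39, -27, 40, -42, 33, 40, -22] -> [-22, 40, 33, -42, 40, -27, 39, -4, -23] -> [-18, 44, 37, -38, 44, -23, 43, 0, -19] -> [-18, -38, -23, 0, -19]
  [41, 48, -28, 45] -> [45, -28, 48, 41] -> [49, -24, 52, 45] -> [-24]
  [4, 40, 25, -8, -47, -24, -5, 24] -> [24, -5, -24, -47, -8, 25, 40, 4] -> [28, -1, -20, -43, -4, 29, 44, 8] -> [-1, -20, -43, -4]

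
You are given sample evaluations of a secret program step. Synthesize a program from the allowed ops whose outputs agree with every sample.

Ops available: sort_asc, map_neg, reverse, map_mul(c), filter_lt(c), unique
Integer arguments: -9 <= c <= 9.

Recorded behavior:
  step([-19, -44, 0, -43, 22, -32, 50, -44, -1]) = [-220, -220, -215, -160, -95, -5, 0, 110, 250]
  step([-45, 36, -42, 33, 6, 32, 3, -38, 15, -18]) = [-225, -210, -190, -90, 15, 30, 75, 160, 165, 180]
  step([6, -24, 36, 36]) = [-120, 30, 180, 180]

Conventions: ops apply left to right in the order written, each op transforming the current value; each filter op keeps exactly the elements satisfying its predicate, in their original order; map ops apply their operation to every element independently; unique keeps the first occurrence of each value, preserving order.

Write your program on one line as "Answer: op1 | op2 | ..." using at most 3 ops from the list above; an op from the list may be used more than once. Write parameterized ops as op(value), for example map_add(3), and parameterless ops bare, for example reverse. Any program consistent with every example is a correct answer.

sort_asc | map_mul(-5) | map_neg

Check, running the answer program on each example:
  [-19, -44, 0, -43, 22, -32, 50, -44, -1] -> [-44, -44, -43, -32, -19, -1, 0, 22, 50] -> [220, 220, 215, 160, 95, 5, 0, -110, -250] -> [-220, -220, -215, -160, -95, -5, 0, 110, 250]
  [-45, 36, -42, 33, 6, 32, 3, -38, 15, -18] -> [-45, -42, -38, -18, 3, 6, 15, 32, 33, 36] -> [225, 210, 190, 90, -15, -30, -75, -160, -165, -180] -> [-225, -210, -190, -90, 15, 30, 75, 160, 165, 180]
  [6, -24, 36, 36] -> [-24, 6, 36, 36] -> [120, -30, -180, -180] -> [-120, 30, 180, 180]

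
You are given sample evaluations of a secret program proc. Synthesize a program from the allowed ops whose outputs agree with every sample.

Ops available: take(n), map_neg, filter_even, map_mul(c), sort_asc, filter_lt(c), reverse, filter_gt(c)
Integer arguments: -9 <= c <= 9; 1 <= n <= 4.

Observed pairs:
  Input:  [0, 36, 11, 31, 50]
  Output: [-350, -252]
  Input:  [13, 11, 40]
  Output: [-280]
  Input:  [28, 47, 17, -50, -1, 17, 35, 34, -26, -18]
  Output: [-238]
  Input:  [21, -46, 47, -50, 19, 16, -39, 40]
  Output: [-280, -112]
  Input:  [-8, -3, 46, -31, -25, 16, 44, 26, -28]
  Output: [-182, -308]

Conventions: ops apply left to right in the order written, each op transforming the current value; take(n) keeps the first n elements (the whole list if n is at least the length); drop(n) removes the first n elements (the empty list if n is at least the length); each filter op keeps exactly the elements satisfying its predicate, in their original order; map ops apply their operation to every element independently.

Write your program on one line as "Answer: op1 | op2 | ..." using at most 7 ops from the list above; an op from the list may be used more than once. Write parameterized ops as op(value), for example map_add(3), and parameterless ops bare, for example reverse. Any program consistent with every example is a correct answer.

map_mul(7) | map_neg | reverse | filter_even | take(3) | filter_lt(-4)

Check, running the answer program on each example:
  [0, 36, 11, 31, 50] -> [0, 252, 77, 217, 350] -> [0, -252, -77, -217, -350] -> [-350, -217, -77, -252, 0] -> [-350, -252, 0] -> [-350, -252, 0] -> [-350, -252]
  [13, 11, 40] -> [91, 77, 280] -> [-91, -77, -280] -> [-280, -77, -91] -> [-280] -> [-280] -> [-280]
  [28, 47, 17, -50, -1, 17, 35, 34, -26, -18] -> [196, 329, 119, -350, -7, 119, 245, 238, -182, -126] -> [-196, -329, -119, 350, 7, -119, -245, -238, 182, 126] -> [126, 182, -238, -245, -119, 7, 350, -119, -329, -196] -> [126, 182, -238, 350, -196] -> [126, 182, -238] -> [-238]
  [21, -46, 47, -50, 19, 16, -39, 40] -> [147, -322, 329, -350, 133, 112, -273, 280] -> [-147, 322, -329, 350, -133, -112, 273, -280] -> [-280, 273, -112, -133, 350, -329, 322, -147] -> [-280, -112, 350, 322] -> [-280, -112, 350] -> [-280, -112]
  [-8, -3, 46, -31, -25, 16, 44, 26, -28] -> [-56, -21, 322, -217, -175, 112, 308, 182, -196] -> [56, 21, -322, 217, 175, -112, -308, -182, 196] -> [196, -182, -308, -112, 175, 217, -322, 21, 56] -> [196, -182, -308, -112, -322, 56] -> [196, -182, -308] -> [-182, -308]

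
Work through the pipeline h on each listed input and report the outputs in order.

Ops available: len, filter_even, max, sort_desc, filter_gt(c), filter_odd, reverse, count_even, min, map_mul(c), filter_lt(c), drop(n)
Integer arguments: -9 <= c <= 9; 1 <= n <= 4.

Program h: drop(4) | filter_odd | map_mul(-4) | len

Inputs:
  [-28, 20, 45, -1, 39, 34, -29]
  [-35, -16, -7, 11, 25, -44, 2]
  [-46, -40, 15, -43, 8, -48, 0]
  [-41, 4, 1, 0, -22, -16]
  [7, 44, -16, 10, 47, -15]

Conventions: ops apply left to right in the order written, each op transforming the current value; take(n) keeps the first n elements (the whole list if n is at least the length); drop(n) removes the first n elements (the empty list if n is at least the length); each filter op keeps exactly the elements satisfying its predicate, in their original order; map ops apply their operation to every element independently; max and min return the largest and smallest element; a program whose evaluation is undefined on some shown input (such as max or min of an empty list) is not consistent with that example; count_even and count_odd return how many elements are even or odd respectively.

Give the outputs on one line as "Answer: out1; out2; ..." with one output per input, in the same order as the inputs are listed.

2; 1; 0; 0; 2

Execution, op by op:
  [-28, 20, 45, -1, 39, 34, -29] -> [39, 34, -29] -> [39, -29] -> [-156, 116] -> 2
  [-35, -16, -7, 11, 25, -44, 2] -> [25, -44, 2] -> [25] -> [-100] -> 1
  [-46, -40, 15, -43, 8, -48, 0] -> [8, -48, 0] -> [] -> [] -> 0
  [-41, 4, 1, 0, -22, -16] -> [-22, -16] -> [] -> [] -> 0
  [7, 44, -16, 10, 47, -15] -> [47, -15] -> [47, -15] -> [-188, 60] -> 2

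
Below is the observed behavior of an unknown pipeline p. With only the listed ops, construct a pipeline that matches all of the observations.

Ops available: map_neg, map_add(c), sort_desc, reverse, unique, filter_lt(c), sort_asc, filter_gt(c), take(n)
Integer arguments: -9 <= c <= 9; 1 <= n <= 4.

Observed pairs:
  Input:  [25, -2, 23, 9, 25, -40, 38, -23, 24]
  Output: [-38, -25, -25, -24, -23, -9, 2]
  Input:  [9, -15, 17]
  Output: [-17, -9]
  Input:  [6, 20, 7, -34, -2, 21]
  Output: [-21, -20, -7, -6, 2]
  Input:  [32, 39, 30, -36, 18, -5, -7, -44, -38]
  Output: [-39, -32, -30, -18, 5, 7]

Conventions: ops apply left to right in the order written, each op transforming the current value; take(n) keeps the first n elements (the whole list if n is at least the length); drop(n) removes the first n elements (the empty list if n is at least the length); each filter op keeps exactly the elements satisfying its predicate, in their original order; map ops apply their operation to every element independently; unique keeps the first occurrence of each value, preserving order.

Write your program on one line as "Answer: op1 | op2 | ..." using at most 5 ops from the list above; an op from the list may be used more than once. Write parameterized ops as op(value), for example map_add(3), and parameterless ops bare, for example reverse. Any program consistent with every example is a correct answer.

filter_gt(-9) | reverse | map_neg | sort_asc

Check, running the answer program on each example:
  [25, -2, 23, 9, 25, -40, 38, -23, 24] -> [25, -2, 23, 9, 25, 38, 24] -> [24, 38, 25, 9, 23, -2, 25] -> [-24, -38, -25, -9, -23, 2, -25] -> [-38, -25, -25, -24, -23, -9, 2]
  [9, -15, 17] -> [9, 17] -> [17, 9] -> [-17, -9] -> [-17, -9]
  [6, 20, 7, -34, -2, 21] -> [6, 20, 7, -2, 21] -> [21, -2, 7, 20, 6] -> [-21, 2, -7, -20, -6] -> [-21, -20, -7, -6, 2]
  [32, 39, 30, -36, 18, -5, -7, -44, -38] -> [32, 39, 30, 18, -5, -7] -> [-7, -5, 18, 30, 39, 32] -> [7, 5, -18, -30, -39, -32] -> [-39, -32, -30, -18, 5, 7]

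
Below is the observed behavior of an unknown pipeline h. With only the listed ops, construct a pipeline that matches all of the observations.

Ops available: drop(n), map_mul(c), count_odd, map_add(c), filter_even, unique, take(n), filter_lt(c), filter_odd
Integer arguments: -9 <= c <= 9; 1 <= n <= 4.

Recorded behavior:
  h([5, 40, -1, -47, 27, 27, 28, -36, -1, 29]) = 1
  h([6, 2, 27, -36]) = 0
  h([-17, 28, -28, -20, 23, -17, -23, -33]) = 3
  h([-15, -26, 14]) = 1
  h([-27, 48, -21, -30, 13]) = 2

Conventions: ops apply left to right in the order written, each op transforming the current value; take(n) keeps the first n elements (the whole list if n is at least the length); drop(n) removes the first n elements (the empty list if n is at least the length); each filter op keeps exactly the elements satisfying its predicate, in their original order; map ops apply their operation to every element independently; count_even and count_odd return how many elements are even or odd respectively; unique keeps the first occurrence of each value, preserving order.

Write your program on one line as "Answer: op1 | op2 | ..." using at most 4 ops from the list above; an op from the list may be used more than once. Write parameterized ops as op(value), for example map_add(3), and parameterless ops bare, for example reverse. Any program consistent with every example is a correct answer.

filter_lt(-8) | unique | filter_odd | count_odd

Check, running the answer program on each example:
  [5, 40, -1, -47, 27, 27, 28, -36, -1, 29] -> [-47, -36] -> [-47, -36] -> [-47] -> 1
  [6, 2, 27, -36] -> [-36] -> [-36] -> [] -> 0
  [-17, 28, -28, -20, 23, -17, -23, -33] -> [-17, -28, -20, -17, -23, -33] -> [-17, -28, -20, -23, -33] -> [-17, -23, -33] -> 3
  [-15, -26, 14] -> [-15, -26] -> [-15, -26] -> [-15] -> 1
  [-27, 48, -21, -30, 13] -> [-27, -21, -30] -> [-27, -21, -30] -> [-27, -21] -> 2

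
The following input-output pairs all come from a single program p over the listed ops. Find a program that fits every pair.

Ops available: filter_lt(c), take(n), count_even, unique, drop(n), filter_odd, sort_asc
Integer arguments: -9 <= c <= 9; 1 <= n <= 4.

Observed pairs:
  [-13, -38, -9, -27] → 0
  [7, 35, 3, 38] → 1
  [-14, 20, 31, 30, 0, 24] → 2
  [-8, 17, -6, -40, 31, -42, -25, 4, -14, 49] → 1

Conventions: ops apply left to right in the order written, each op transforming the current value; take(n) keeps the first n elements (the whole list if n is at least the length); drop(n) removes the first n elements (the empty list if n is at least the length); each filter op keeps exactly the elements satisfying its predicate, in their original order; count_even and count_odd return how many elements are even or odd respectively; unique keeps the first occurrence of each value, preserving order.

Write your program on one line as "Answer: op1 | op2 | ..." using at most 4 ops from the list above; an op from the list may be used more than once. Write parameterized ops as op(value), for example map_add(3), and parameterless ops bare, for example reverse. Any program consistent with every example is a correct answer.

sort_asc | take(4) | drop(2) | count_even

Check, running the answer program on each example:
  [-13, -38, -9, -27] -> [-38, -27, -13, -9] -> [-38, -27, -13, -9] -> [-13, -9] -> 0
  [7, 35, 3, 38] -> [3, 7, 35, 38] -> [3, 7, 35, 38] -> [35, 38] -> 1
  [-14, 20, 31, 30, 0, 24] -> [-14, 0, 20, 24, 30, 31] -> [-14, 0, 20, 24] -> [20, 24] -> 2
  [-8, 17, -6, -40, 31, -42, -25, 4, -14, 49] -> [-42, -40, -25, -14, -8, -6, 4, 17, 31, 49] -> [-42, -40, -25, -14] -> [-25, -14] -> 1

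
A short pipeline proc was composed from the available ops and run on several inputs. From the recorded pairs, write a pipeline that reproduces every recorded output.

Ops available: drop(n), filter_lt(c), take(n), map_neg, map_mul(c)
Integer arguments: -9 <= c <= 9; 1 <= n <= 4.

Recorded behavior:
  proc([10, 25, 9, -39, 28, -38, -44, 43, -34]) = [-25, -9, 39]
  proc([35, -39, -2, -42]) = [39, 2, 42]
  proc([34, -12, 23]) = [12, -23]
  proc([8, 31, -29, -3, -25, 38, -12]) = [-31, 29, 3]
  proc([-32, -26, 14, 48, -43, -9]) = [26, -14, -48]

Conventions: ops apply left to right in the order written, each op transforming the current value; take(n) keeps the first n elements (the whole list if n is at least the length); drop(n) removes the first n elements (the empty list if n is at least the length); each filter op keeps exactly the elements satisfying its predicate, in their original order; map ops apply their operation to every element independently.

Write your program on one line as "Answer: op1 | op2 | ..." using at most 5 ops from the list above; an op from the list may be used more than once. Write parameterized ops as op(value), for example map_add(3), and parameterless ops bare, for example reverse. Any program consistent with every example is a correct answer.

drop(1) | map_neg | take(4) | take(3)

Check, running the answer program on each example:
  [10, 25, 9, -39, 28, -38, -44, 43, -34] -> [25, 9, -39, 28, -38, -44, 43, -34] -> [-25, -9, 39, -28, 38, 44, -43, 34] -> [-25, -9, 39, -28] -> [-25, -9, 39]
  [35, -39, -2, -42] -> [-39, -2, -42] -> [39, 2, 42] -> [39, 2, 42] -> [39, 2, 42]
  [34, -12, 23] -> [-12, 23] -> [12, -23] -> [12, -23] -> [12, -23]
  [8, 31, -29, -3, -25, 38, -12] -> [31, -29, -3, -25, 38, -12] -> [-31, 29, 3, 25, -38, 12] -> [-31, 29, 3, 25] -> [-31, 29, 3]
  [-32, -26, 14, 48, -43, -9] -> [-26, 14, 48, -43, -9] -> [26, -14, -48, 43, 9] -> [26, -14, -48, 43] -> [26, -14, -48]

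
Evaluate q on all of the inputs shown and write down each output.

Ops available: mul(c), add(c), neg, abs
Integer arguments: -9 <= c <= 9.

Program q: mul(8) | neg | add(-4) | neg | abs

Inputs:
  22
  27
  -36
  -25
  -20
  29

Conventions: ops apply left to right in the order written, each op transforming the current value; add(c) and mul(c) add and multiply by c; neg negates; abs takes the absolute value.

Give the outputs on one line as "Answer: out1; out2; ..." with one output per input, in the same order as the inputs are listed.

180; 220; 284; 196; 156; 236

Execution, op by op:
  22 -> 176 -> -176 -> -180 -> 180 -> 180
  27 -> 216 -> -216 -> -220 -> 220 -> 220
  -36 -> -288 -> 288 -> 284 -> -284 -> 284
  -25 -> -200 -> 200 -> 196 -> -196 -> 196
  -20 -> -160 -> 160 -> 156 -> -156 -> 156
  29 -> 232 -> -232 -> -236 -> 236 -> 236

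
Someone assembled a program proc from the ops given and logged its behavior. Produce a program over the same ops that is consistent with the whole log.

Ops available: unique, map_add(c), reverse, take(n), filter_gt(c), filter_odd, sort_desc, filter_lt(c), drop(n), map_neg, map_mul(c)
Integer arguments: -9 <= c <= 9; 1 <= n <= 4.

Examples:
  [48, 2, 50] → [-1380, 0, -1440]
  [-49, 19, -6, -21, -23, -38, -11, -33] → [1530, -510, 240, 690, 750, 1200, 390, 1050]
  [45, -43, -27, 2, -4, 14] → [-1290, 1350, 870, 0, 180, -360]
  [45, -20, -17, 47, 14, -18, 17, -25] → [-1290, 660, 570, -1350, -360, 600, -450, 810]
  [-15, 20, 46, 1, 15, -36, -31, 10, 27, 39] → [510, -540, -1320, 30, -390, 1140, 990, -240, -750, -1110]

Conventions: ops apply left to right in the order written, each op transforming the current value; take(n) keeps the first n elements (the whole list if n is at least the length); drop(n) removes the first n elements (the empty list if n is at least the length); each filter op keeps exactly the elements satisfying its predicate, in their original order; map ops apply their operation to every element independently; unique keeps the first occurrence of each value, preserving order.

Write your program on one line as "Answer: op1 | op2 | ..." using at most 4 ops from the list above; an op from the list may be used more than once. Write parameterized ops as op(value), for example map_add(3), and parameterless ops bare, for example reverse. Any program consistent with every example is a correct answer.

map_mul(-6) | map_add(8) | map_add(4) | map_mul(5)

Check, running the answer program on each example:
  [48, 2, 50] -> [-288, -12, -300] -> [-280, -4, -292] -> [-276, 0, -288] -> [-1380, 0, -1440]
  [-49, 19, -6, -21, -23, -38, -11, -33] -> [294, -114, 36, 126, 138, 228, 66, 198] -> [302, -106, 44, 134, 146, 236, 74, 206] -> [306, -102, 48, 138, 150, 240, 78, 210] -> [1530, -510, 240, 690, 750, 1200, 390, 1050]
  [45, -43, -27, 2, -4, 14] -> [-270, 258, 162, -12, 24, -84] -> [-262, 266, 170, -4, 32, -76] -> [-258, 270, 174, 0, 36, -72] -> [-1290, 1350, 870, 0, 180, -360]
  [45, -20, -17, 47, 14, -18, 17, -25] -> [-270, 120, 102, -282, -84, 108, -102, 150] -> [-262, 128, 110, -274, -76, 116, -94, 158] -> [-258, 132, 114, -270, -72, 120, -90, 162] -> [-1290, 660, 570, -1350, -360, 600, -450, 810]
  [-15, 20, 46, 1, 15, -36, -31, 10, 27, 39] -> [90, -120, -276, -6, -90, 216, 186, -60, -162, -234] -> [98, -112, -268, 2, -82, 224, 194, -52, -154, -226] -> [102, -108, -264, 6, -78, 228, 198, -48, -150, -222] -> [510, -540, -1320, 30, -390, 1140, 990, -240, -750, -1110]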